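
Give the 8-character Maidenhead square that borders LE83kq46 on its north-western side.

LE83kq37

Longitude extended square 4; −1 → 3.
Latitude extended square 6; +1 → 7.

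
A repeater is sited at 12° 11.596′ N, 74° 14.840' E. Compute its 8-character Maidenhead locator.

Shift to the Maidenhead origin (180°W, 90°S): lon 254.24733, lat 102.19327.
Field: lon ⌊254.24733/20⌋ = 12 → M; lat ⌊102.19327/10⌋ = 10 → K.
Square: lon ⌊14.24733/2⌋ = 7; lat ⌊2.19327/1⌋ = 2.
Subsquare: lon ⌊0.24733/0.0833333⌋ = 2 → c; lat ⌊0.19327/0.0416667⌋ = 4 → e.
Extended square: lon ⌊0.08067/0.00833333⌋ = 9; lat ⌊0.02660/0.00416667⌋ = 6.

MK72ce96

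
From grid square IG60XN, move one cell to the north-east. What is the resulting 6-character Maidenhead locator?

IG70ao

Longitude subsquare x = 23; +1 → 24, wraps to 0 = a, carry into square.
Longitude square 6; +1 → 7.
Latitude subsquare n = 13; +1 → 14 = o.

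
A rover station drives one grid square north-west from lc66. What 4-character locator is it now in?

LC57

Longitude square 6; −1 → 5.
Latitude square 6; +1 → 7.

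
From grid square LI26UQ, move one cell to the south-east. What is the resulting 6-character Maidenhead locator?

LI26vp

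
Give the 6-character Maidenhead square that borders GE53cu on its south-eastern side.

GE53dt

Longitude subsquare c = 2; +1 → 3 = d.
Latitude subsquare u = 20; −1 → 19 = t.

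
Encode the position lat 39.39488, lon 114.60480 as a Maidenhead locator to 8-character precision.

OM79hj24

Offset from 180°W / 90°S: lon 294.60480°, lat 129.39488°.
Field: 294.60480/20 → 14 → O, 129.39488/10 → 12 → M; chars OM.
Square: 14.60480/2 → 7, 9.39488/1 → 9; chars 79.
Subsquare: 0.60480/0.0833333 → 7 → h, 0.39488/0.0416667 → 9 → j; chars hj.
Extended square: 0.02147/0.00833333 → 2, 0.01988/0.00416667 → 4; chars 24.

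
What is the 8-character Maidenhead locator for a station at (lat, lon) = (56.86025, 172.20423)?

RO66cu46

Offset from 180°W / 90°S: lon 352.20423°, lat 146.86025°.
Field (20°×10°, letters A–R): lon ⌊352.20423/20⌋ = 17 → R; lat ⌊146.86025/10⌋ = 14 → O.
Square (2°×1°, digits 0–9): lon ⌊12.20423/2⌋ = 6; lat ⌊6.86025/1⌋ = 6.
Subsquare (5′×2.5′, letters a–x): lon ⌊0.20423/0.0833333⌋ = 2 → c; lat ⌊0.86025/0.0416667⌋ = 20 → u.
Extended square (30″×15″, digits 0–9): lon ⌊0.03756/0.00833333⌋ = 4; lat ⌊0.02692/0.00416667⌋ = 6.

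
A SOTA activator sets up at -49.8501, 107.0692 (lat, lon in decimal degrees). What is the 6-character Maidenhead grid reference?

Shift to the Maidenhead origin (180°W, 90°S): lon 287.0692, lat 40.1499.
Field: lon ⌊287.0692/20⌋ = 14 → O; lat ⌊40.1499/10⌋ = 4 → E.
Square: lon ⌊7.0692/2⌋ = 3; lat ⌊0.1499/1⌋ = 0.
Subsquare: lon ⌊1.0692/0.0833333⌋ = 12 → m; lat ⌊0.1499/0.0416667⌋ = 3 → d.

OE30md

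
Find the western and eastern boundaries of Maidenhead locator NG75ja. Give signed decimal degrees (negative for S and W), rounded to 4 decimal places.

Field N=13, G=6: +13·20° lon, +6·10° lat → SW at lon 80°, lat -30°.
Square 7, 5: +7·2° lon, +5·1° lat → SW at lon 94°, lat -25°.
Subsquare j=9, a=0: +9·0.0833333° lon, +0·0.0416667° lat → SW at lon 94.75°, lat -25°.
Cell spans 0.0833333° lon × 0.0416667° lat.
west 94.7500, east 94.8333.

94.7500, 94.8333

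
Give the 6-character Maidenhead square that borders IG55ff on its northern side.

IG55fg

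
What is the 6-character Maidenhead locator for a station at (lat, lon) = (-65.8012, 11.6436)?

JC54te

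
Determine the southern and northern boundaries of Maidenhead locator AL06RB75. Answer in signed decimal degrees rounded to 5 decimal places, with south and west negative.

26.06250, 26.06667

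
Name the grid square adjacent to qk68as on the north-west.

QK58xt

Longitude subsquare a = 0; −1 → -1, wraps to 23 = x, carry into square.
Longitude square 6; −1 → 5.
Latitude subsquare s = 18; +1 → 19 = t.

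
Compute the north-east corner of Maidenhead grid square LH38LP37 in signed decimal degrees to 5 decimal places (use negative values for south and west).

-11.34167, 46.95000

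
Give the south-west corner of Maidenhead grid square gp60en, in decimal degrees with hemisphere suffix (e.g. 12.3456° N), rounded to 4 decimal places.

Field G=6, P=15: +6·20° lon, +15·10° lat → SW at lon -60°, lat 60°.
Square 6, 0: +6·2° lon, +0·1° lat → SW at lon -48°, lat 60°.
Subsquare e=4, n=13: +4·0.0833333° lon, +13·0.0416667° lat → SW at lon -47.6667°, lat 60.5417°.
latitude 60.5417° N, longitude 47.6667° W.

60.5417° N, 47.6667° W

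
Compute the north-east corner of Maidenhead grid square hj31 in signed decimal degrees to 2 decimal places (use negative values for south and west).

2.00, -32.00

Field H=7, J=9: +7·20° lon, +9·10° lat → SW at lon -40°, lat 0°.
Square 3, 1: +3·2° lon, +1·1° lat → SW at lon -34°, lat 1°.
Cell spans 2° lon × 1° lat. NE corner is SW corner plus one full cell.
latitude 2.00, longitude -32.00.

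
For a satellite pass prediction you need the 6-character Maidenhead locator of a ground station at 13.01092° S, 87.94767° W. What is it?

EH66ax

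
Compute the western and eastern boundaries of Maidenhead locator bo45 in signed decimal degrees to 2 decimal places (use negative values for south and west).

Field B=1, O=14: +1·20° lon, +14·10° lat → SW at lon -160°, lat 50°.
Square 4, 5: +4·2° lon, +5·1° lat → SW at lon -152°, lat 55°.
Cell spans 2° lon × 1° lat.
west -152.00, east -150.00.

-152.00, -150.00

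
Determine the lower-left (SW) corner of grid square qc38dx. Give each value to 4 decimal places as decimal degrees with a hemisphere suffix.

61.0417° S, 146.2500° E

Field Q=16, C=2: +16·20° lon, +2·10° lat → SW at lon 140°, lat -70°.
Square 3, 8: +3·2° lon, +8·1° lat → SW at lon 146°, lat -62°.
Subsquare d=3, x=23: +3·0.0833333° lon, +23·0.0416667° lat → SW at lon 146.25°, lat -61.0417°.
latitude 61.0417° S, longitude 146.2500° E.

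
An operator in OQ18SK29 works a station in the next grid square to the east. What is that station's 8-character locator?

OQ18sk39

Longitude extended square 2; +1 → 3.
The latitude characters are unchanged.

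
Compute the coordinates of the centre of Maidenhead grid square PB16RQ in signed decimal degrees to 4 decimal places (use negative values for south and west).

Field P=15, B=1: +15·20° lon, +1·10° lat → SW at lon 120°, lat -80°.
Square 1, 6: +1·2° lon, +6·1° lat → SW at lon 122°, lat -74°.
Subsquare r=17, q=16: +17·0.0833333° lon, +16·0.0416667° lat → SW at lon 123.417°, lat -73.3333°.
Cell spans 0.0833333° lon × 0.0416667° lat. Centre is SW corner plus half of each.
latitude -73.3125, longitude 123.4583.

-73.3125, 123.4583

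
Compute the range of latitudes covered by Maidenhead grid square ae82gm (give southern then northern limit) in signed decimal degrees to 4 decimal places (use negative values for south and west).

-47.5000, -47.4583

Field A=0, E=4: +0·20° lon, +4·10° lat → SW at lon -180°, lat -50°.
Square 8, 2: +8·2° lon, +2·1° lat → SW at lon -164°, lat -48°.
Subsquare g=6, m=12: +6·0.0833333° lon, +12·0.0416667° lat → SW at lon -163.5°, lat -47.5°.
Cell spans 0.0833333° lon × 0.0416667° lat.
south -47.5000, north -47.4583.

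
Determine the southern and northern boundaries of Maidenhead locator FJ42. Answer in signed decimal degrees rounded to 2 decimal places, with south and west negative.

Field F=5, J=9: +5·20° lon, +9·10° lat → SW at lon -80°, lat 0°.
Square 4, 2: +4·2° lon, +2·1° lat → SW at lon -72°, lat 2°.
Cell spans 2° lon × 1° lat.
south 2.00, north 3.00.

2.00, 3.00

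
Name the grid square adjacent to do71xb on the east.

DO81ab

Longitude subsquare x = 23; +1 → 24, wraps to 0 = a, carry into square.
Longitude square 7; +1 → 8.
The latitude characters are unchanged.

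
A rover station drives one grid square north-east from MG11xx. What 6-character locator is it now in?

MG22aa

Longitude subsquare x = 23; +1 → 24, wraps to 0 = a, carry into square.
Longitude square 1; +1 → 2.
Latitude subsquare x = 23; +1 → 24, wraps to 0 = a, carry into square.
Latitude square 1; +1 → 2.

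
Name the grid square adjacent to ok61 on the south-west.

Longitude square 6; −1 → 5.
Latitude square 1; −1 → 0.

OK50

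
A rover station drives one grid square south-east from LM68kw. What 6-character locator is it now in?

Longitude subsquare k = 10; +1 → 11 = l.
Latitude subsquare w = 22; −1 → 21 = v.

LM68lv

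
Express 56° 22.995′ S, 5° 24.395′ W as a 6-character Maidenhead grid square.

ID73ho

Shift to the Maidenhead origin (180°W, 90°S): lon 174.5934, lat 33.6168.
Field: 174.5934/20 → 8 → I, 33.6168/10 → 3 → D; chars ID.
Square: 14.5934/2 → 7, 3.6168/1 → 3; chars 73.
Subsquare: 0.5934/0.0833333 → 7 → h, 0.6168/0.0416667 → 14 → o; chars ho.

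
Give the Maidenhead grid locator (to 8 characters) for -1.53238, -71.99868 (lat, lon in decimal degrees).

Add 180° to longitude and 90° to latitude: 108.00132, 88.46762.
Field: 108.00132/20 → 5 → F, 88.46762/10 → 8 → I; chars FI.
Square: 8.00132/2 → 4, 8.46762/1 → 8; chars 48.
Subsquare: 0.00132/0.0833333 → 0 → a, 0.46762/0.0416667 → 11 → l; chars al.
Extended square: 0.00132/0.00833333 → 0, 0.00929/0.00416667 → 2; chars 02.

FI48al02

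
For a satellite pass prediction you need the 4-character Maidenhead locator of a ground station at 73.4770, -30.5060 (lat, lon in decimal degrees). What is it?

Offset from 180°W / 90°S: lon 149.49°, lat 163.48°.
Field: lon ⌊149.49/20⌋ = 7 → H; lat ⌊163.48/10⌋ = 16 → Q.
Square: lon ⌊9.49/2⌋ = 4; lat ⌊3.48/1⌋ = 3.

HQ43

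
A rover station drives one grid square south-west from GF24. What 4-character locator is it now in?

Longitude square 2; −1 → 1.
Latitude square 4; −1 → 3.

GF13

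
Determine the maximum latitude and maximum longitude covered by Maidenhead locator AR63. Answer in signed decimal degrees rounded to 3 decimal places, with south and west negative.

84.000, -166.000

Field A=0, R=17: +0·20° lon, +17·10° lat → SW at lon -180°, lat 80°.
Square 6, 3: +6·2° lon, +3·1° lat → SW at lon -168°, lat 83°.
Cell spans 2° lon × 1° lat. NE corner is SW corner plus one full cell.
latitude 84.000, longitude -166.000.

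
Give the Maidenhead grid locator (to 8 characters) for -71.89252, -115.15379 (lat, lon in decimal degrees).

DB28kc15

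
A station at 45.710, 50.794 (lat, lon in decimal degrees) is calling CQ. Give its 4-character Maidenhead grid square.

Offset from 180°W / 90°S: lon 230.79°, lat 135.71°.
Field: 230.79/20 → 11 → L, 135.71/10 → 13 → N; chars LN.
Square: 10.79/2 → 5, 5.71/1 → 5; chars 55.

LN55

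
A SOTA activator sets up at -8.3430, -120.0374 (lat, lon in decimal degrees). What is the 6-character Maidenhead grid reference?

Shift to the Maidenhead origin (180°W, 90°S): lon 59.9626, lat 81.6570.
Field: lon ⌊59.9626/20⌋ = 2 → C; lat ⌊81.6570/10⌋ = 8 → I.
Square: lon ⌊19.9626/2⌋ = 9; lat ⌊1.6570/1⌋ = 1.
Subsquare: lon ⌊1.9626/0.0833333⌋ = 23 → x; lat ⌊0.6570/0.0416667⌋ = 15 → p.

CI91xp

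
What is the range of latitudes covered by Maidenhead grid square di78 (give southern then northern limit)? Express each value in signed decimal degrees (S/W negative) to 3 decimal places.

-2.000, -1.000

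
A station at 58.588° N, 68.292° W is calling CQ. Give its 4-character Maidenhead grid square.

FO58

Add 180° to longitude and 90° to latitude: 111.71, 148.59.
Field: lon ⌊111.71/20⌋ = 5 → F; lat ⌊148.59/10⌋ = 14 → O.
Square: lon ⌊11.71/2⌋ = 5; lat ⌊8.59/1⌋ = 8.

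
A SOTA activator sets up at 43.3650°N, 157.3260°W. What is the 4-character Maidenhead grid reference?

Offset from 180°W / 90°S: lon 22.67°, lat 133.37°.
Field: lon ⌊22.67/20⌋ = 1 → B; lat ⌊133.37/10⌋ = 13 → N.
Square: lon ⌊2.67/2⌋ = 1; lat ⌊3.37/1⌋ = 3.

BN13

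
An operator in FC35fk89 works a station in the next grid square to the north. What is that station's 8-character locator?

FC35fl80

Latitude extended square 9; +1 → 10, wraps to 0, carry into subsquare.
Latitude subsquare k = 10; +1 → 11 = l.
The longitude characters are unchanged.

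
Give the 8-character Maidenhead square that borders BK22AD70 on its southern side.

Latitude extended square 0; −1 → -1, wraps to 9, carry into subsquare.
Latitude subsquare d = 3; −1 → 2 = c.
The longitude characters are unchanged.

BK22ac79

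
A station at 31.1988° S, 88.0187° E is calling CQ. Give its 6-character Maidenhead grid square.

NF48at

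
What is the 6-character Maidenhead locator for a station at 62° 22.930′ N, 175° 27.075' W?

Add 180° to longitude and 90° to latitude: 4.5488, 152.3822.
Field: lon ⌊4.5488/20⌋ = 0 → A; lat ⌊152.3822/10⌋ = 15 → P.
Square: lon ⌊4.5488/2⌋ = 2; lat ⌊2.3822/1⌋ = 2.
Subsquare: lon ⌊0.5488/0.0833333⌋ = 6 → g; lat ⌊0.3822/0.0416667⌋ = 9 → j.

AP22gj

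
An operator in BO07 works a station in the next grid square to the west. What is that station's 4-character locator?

AO97

Longitude square 0; −1 → -1, wraps to 9, carry into field.
Longitude field B = 1; −1 → 0 = A.
The latitude characters are unchanged.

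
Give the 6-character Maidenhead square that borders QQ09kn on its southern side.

QQ09km

Latitude subsquare n = 13; −1 → 12 = m.
The longitude characters are unchanged.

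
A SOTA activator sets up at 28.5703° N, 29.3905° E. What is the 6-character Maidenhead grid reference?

KL48qn

Shift to the Maidenhead origin (180°W, 90°S): lon 209.3905, lat 118.5703.
Field: 209.3905/20 → 10 → K, 118.5703/10 → 11 → L; chars KL.
Square: 9.3905/2 → 4, 8.5703/1 → 8; chars 48.
Subsquare: 1.3905/0.0833333 → 16 → q, 0.5703/0.0416667 → 13 → n; chars qn.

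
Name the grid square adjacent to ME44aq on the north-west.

Longitude subsquare a = 0; −1 → -1, wraps to 23 = x, carry into square.
Longitude square 4; −1 → 3.
Latitude subsquare q = 16; +1 → 17 = r.

ME34xr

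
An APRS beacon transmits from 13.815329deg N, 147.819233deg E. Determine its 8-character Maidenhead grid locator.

QK33vt85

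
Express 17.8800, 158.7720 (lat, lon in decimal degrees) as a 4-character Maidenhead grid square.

QK97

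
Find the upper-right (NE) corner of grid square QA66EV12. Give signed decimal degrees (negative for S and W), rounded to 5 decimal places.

-83.11250, 152.35000

Field Q=16, A=0: +16·20° lon, +0·10° lat → SW at lon 140°, lat -90°.
Square 6, 6: +6·2° lon, +6·1° lat → SW at lon 152°, lat -84°.
Subsquare e=4, v=21: +4·0.0833333° lon, +21·0.0416667° lat → SW at lon 152.333°, lat -83.125°.
Extended square 1, 2: +1·0.00833333° lon, +2·0.00416667° lat → SW at lon 152.342°, lat -83.1167°.
Cell spans 0.00833333° lon × 0.00416667° lat. NE corner is SW corner plus one full cell.
latitude -83.11250, longitude 152.35000.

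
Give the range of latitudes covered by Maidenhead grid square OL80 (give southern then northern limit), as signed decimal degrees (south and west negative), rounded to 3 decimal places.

Field O=14, L=11: +14·20° lon, +11·10° lat → SW at lon 100°, lat 20°.
Square 8, 0: +8·2° lon, +0·1° lat → SW at lon 116°, lat 20°.
Cell spans 2° lon × 1° lat.
south 20.000, north 21.000.

20.000, 21.000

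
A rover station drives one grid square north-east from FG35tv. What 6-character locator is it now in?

FG35uw

Longitude subsquare t = 19; +1 → 20 = u.
Latitude subsquare v = 21; +1 → 22 = w.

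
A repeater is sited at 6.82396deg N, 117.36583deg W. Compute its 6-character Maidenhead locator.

Offset from 180°W / 90°S: lon 62.6342°, lat 96.8240°.
Field (20°×10°, letters A–R): 62.6342/20 → 3 → D, 96.8240/10 → 9 → J; chars DJ.
Square (2°×1°, digits 0–9): 2.6342/2 → 1, 6.8240/1 → 6; chars 16.
Subsquare (5′×2.5′, letters a–x): 0.6342/0.0833333 → 7 → h, 0.8240/0.0416667 → 19 → t; chars ht.

DJ16ht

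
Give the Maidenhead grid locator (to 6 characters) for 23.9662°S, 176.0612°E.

Offset from 180°W / 90°S: lon 356.0612°, lat 66.0338°.
Field: 356.0612/20 → 17 → R, 66.0338/10 → 6 → G; chars RG.
Square: 16.0612/2 → 8, 6.0338/1 → 6; chars 86.
Subsquare: 0.0612/0.0833333 → 0 → a, 0.0338/0.0416667 → 0 → a; chars aa.

RG86aa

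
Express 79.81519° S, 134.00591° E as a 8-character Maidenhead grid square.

PB70ae04

Shift to the Maidenhead origin (180°W, 90°S): lon 314.00591, lat 10.18481.
Field: lon ⌊314.00591/20⌋ = 15 → P; lat ⌊10.18481/10⌋ = 1 → B.
Square: lon ⌊14.00591/2⌋ = 7; lat ⌊0.18481/1⌋ = 0.
Subsquare: lon ⌊0.00591/0.0833333⌋ = 0 → a; lat ⌊0.18481/0.0416667⌋ = 4 → e.
Extended square: lon ⌊0.00591/0.00833333⌋ = 0; lat ⌊0.01814/0.00416667⌋ = 4.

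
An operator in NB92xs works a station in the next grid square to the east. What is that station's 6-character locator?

Longitude subsquare x = 23; +1 → 24, wraps to 0 = a, carry into square.
Longitude square 9; +1 → 10, wraps to 0, carry into field.
Longitude field N = 13; +1 → 14 = O.
The latitude characters are unchanged.

OB02as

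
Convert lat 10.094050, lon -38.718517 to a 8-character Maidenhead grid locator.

Offset from 180°W / 90°S: lon 141.28148°, lat 100.09405°.
Field: lon ⌊141.28148/20⌋ = 7 → H; lat ⌊100.09405/10⌋ = 10 → K.
Square: lon ⌊1.28148/2⌋ = 0; lat ⌊0.09405/1⌋ = 0.
Subsquare: lon ⌊1.28148/0.0833333⌋ = 15 → p; lat ⌊0.09405/0.0416667⌋ = 2 → c.
Extended square: lon ⌊0.03148/0.00833333⌋ = 3; lat ⌊0.01072/0.00416667⌋ = 2.

HK00pc32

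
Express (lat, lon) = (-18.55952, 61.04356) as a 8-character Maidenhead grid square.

MH01mk55

Offset from 180°W / 90°S: lon 241.04356°, lat 71.44048°.
Field: lon ⌊241.04356/20⌋ = 12 → M; lat ⌊71.44048/10⌋ = 7 → H.
Square: lon ⌊1.04356/2⌋ = 0; lat ⌊1.44048/1⌋ = 1.
Subsquare: lon ⌊1.04356/0.0833333⌋ = 12 → m; lat ⌊0.44048/0.0416667⌋ = 10 → k.
Extended square: lon ⌊0.04356/0.00833333⌋ = 5; lat ⌊0.02381/0.00416667⌋ = 5.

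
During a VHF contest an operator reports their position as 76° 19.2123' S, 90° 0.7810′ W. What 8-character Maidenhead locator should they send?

Shift to the Maidenhead origin (180°W, 90°S): lon 89.98698, lat 13.67979.
Field: 89.98698/20 → 4 → E, 13.67979/10 → 1 → B; chars EB.
Square: 9.98698/2 → 4, 3.67979/1 → 3; chars 43.
Subsquare: 1.98698/0.0833333 → 23 → x, 0.67979/0.0416667 → 16 → q; chars xq.
Extended square: 0.07032/0.00833333 → 8, 0.01313/0.00416667 → 3; chars 83.

EB43xq83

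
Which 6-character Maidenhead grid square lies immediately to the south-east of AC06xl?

AC16ak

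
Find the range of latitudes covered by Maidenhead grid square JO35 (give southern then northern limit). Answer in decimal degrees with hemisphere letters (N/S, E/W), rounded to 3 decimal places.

Field J=9, O=14: +9·20° lon, +14·10° lat → SW at lon 0°, lat 50°.
Square 3, 5: +3·2° lon, +5·1° lat → SW at lon 6°, lat 55°.
Cell spans 2° lon × 1° lat.
south 55.000° N, north 56.000° N.

55.000° N, 56.000° N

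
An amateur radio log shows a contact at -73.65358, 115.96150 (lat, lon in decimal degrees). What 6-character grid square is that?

Add 180° to longitude and 90° to latitude: 295.9615, 16.3464.
Field (20°×10°, letters A–R): 295.9615/20 → 14 → O, 16.3464/10 → 1 → B; chars OB.
Square (2°×1°, digits 0–9): 15.9615/2 → 7, 6.3464/1 → 6; chars 76.
Subsquare (5′×2.5′, letters a–x): 1.9615/0.0833333 → 23 → x, 0.3464/0.0416667 → 8 → i; chars xi.

OB76xi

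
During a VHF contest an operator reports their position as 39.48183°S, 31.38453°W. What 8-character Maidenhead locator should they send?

Offset from 180°W / 90°S: lon 148.61547°, lat 50.51817°.
Field: lon ⌊148.61547/20⌋ = 7 → H; lat ⌊50.51817/10⌋ = 5 → F.
Square: lon ⌊8.61547/2⌋ = 4; lat ⌊0.51817/1⌋ = 0.
Subsquare: lon ⌊0.61547/0.0833333⌋ = 7 → h; lat ⌊0.51817/0.0416667⌋ = 12 → m.
Extended square: lon ⌊0.03214/0.00833333⌋ = 3; lat ⌊0.01817/0.00416667⌋ = 4.

HF40hm34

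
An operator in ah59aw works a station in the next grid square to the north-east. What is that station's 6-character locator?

AH59bx

Longitude subsquare a = 0; +1 → 1 = b.
Latitude subsquare w = 22; +1 → 23 = x.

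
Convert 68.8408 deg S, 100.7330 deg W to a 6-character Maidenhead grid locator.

DC91pd

Shift to the Maidenhead origin (180°W, 90°S): lon 79.2670, lat 21.1592.
Field (20°×10°, letters A–R): lon ⌊79.2670/20⌋ = 3 → D; lat ⌊21.1592/10⌋ = 2 → C.
Square (2°×1°, digits 0–9): lon ⌊19.2670/2⌋ = 9; lat ⌊1.1592/1⌋ = 1.
Subsquare (5′×2.5′, letters a–x): lon ⌊1.2670/0.0833333⌋ = 15 → p; lat ⌊0.1592/0.0416667⌋ = 3 → d.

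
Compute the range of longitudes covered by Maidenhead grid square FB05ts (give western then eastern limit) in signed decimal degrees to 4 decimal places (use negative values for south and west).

-78.4167, -78.3333

Field F=5, B=1: +5·20° lon, +1·10° lat → SW at lon -80°, lat -80°.
Square 0, 5: +0·2° lon, +5·1° lat → SW at lon -80°, lat -75°.
Subsquare t=19, s=18: +19·0.0833333° lon, +18·0.0416667° lat → SW at lon -78.4167°, lat -74.25°.
Cell spans 0.0833333° lon × 0.0416667° lat.
west -78.4167, east -78.3333.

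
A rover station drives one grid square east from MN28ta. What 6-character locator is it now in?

MN28ua

Longitude subsquare t = 19; +1 → 20 = u.
The latitude characters are unchanged.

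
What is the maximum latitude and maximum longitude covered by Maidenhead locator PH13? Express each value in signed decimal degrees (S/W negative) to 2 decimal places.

-16.00, 124.00

Field P=15, H=7: +15·20° lon, +7·10° lat → SW at lon 120°, lat -20°.
Square 1, 3: +1·2° lon, +3·1° lat → SW at lon 122°, lat -17°.
Cell spans 2° lon × 1° lat. NE corner is SW corner plus one full cell.
latitude -16.00, longitude 124.00.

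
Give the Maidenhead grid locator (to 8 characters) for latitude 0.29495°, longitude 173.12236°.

RJ60nh40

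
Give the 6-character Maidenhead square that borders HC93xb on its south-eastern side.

IC03aa

Longitude subsquare x = 23; +1 → 24, wraps to 0 = a, carry into square.
Longitude square 9; +1 → 10, wraps to 0, carry into field.
Longitude field H = 7; +1 → 8 = I.
Latitude subsquare b = 1; −1 → 0 = a.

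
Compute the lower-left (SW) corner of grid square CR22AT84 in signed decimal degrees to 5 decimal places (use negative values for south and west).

82.80833, -135.93333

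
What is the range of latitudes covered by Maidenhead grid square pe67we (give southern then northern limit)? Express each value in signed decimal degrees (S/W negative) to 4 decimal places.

-42.8333, -42.7917

Field P=15, E=4: +15·20° lon, +4·10° lat → SW at lon 120°, lat -50°.
Square 6, 7: +6·2° lon, +7·1° lat → SW at lon 132°, lat -43°.
Subsquare w=22, e=4: +22·0.0833333° lon, +4·0.0416667° lat → SW at lon 133.833°, lat -42.8333°.
Cell spans 0.0833333° lon × 0.0416667° lat.
south -42.8333, north -42.7917.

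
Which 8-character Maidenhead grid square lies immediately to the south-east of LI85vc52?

Longitude extended square 5; +1 → 6.
Latitude extended square 2; −1 → 1.

LI85vc61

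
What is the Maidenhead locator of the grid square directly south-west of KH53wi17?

Longitude extended square 1; −1 → 0.
Latitude extended square 7; −1 → 6.

KH53wi06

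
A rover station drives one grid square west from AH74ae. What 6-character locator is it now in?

AH64xe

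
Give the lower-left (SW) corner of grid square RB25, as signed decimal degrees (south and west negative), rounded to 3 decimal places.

Field R=17, B=1: +17·20° lon, +1·10° lat → SW at lon 160°, lat -80°.
Square 2, 5: +2·2° lon, +5·1° lat → SW at lon 164°, lat -75°.
latitude -75.000, longitude 164.000.

-75.000, 164.000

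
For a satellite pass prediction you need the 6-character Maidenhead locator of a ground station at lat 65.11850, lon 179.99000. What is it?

RP95xc

Shift to the Maidenhead origin (180°W, 90°S): lon 359.9900, lat 155.1185.
Field (20°×10°, letters A–R): 359.9900/20 → 17 → R, 155.1185/10 → 15 → P; chars RP.
Square (2°×1°, digits 0–9): 19.9900/2 → 9, 5.1185/1 → 5; chars 95.
Subsquare (5′×2.5′, letters a–x): 1.9900/0.0833333 → 23 → x, 0.1185/0.0416667 → 2 → c; chars xc.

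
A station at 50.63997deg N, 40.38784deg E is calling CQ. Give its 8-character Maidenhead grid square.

LO00ep63

Shift to the Maidenhead origin (180°W, 90°S): lon 220.38784, lat 140.63997.
Field (20°×10°, letters A–R): 220.38784/20 → 11 → L, 140.63997/10 → 14 → O; chars LO.
Square (2°×1°, digits 0–9): 0.38784/2 → 0, 0.63997/1 → 0; chars 00.
Subsquare (5′×2.5′, letters a–x): 0.38784/0.0833333 → 4 → e, 0.63997/0.0416667 → 15 → p; chars ep.
Extended square (30″×15″, digits 0–9): 0.05451/0.00833333 → 6, 0.01497/0.00416667 → 3; chars 63.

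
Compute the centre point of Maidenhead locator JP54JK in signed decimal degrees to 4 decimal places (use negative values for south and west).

64.4375, 10.7917

Field J=9, P=15: +9·20° lon, +15·10° lat → SW at lon 0°, lat 60°.
Square 5, 4: +5·2° lon, +4·1° lat → SW at lon 10°, lat 64°.
Subsquare j=9, k=10: +9·0.0833333° lon, +10·0.0416667° lat → SW at lon 10.75°, lat 64.4167°.
Cell spans 0.0833333° lon × 0.0416667° lat. Centre is SW corner plus half of each.
latitude 64.4375, longitude 10.7917.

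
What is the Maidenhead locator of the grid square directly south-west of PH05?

Longitude square 0; −1 → -1, wraps to 9, carry into field.
Longitude field P = 15; −1 → 14 = O.
Latitude square 5; −1 → 4.

OH94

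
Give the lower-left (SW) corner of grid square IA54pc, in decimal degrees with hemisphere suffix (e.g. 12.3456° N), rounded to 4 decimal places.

85.9167° S, 8.7500° W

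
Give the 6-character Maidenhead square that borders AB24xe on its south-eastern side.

AB34ad

Longitude subsquare x = 23; +1 → 24, wraps to 0 = a, carry into square.
Longitude square 2; +1 → 3.
Latitude subsquare e = 4; −1 → 3 = d.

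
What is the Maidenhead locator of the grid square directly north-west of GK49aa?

Longitude subsquare a = 0; −1 → -1, wraps to 23 = x, carry into square.
Longitude square 4; −1 → 3.
Latitude subsquare a = 0; +1 → 1 = b.

GK39xb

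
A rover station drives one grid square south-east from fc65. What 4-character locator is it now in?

FC74

Longitude square 6; +1 → 7.
Latitude square 5; −1 → 4.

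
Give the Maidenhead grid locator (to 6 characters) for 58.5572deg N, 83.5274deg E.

NO18sn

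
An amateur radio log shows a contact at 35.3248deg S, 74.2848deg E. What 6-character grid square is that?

Offset from 180°W / 90°S: lon 254.2848°, lat 54.6752°.
Field: lon ⌊254.2848/20⌋ = 12 → M; lat ⌊54.6752/10⌋ = 5 → F.
Square: lon ⌊14.2848/2⌋ = 7; lat ⌊4.6752/1⌋ = 4.
Subsquare: lon ⌊0.2848/0.0833333⌋ = 3 → d; lat ⌊0.6752/0.0416667⌋ = 16 → q.

MF74dq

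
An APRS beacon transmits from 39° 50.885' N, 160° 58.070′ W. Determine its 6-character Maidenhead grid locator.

Add 180° to longitude and 90° to latitude: 19.0322, 129.8481.
Field (20°×10°, letters A–R): lon ⌊19.0322/20⌋ = 0 → A; lat ⌊129.8481/10⌋ = 12 → M.
Square (2°×1°, digits 0–9): lon ⌊19.0322/2⌋ = 9; lat ⌊9.8481/1⌋ = 9.
Subsquare (5′×2.5′, letters a–x): lon ⌊1.0322/0.0833333⌋ = 12 → m; lat ⌊0.8481/0.0416667⌋ = 20 → u.

AM99mu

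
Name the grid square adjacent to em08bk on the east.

EM08ck

Longitude subsquare b = 1; +1 → 2 = c.
The latitude characters are unchanged.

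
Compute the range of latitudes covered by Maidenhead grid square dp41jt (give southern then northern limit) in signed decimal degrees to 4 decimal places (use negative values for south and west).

61.7917, 61.8333

Field D=3, P=15: +3·20° lon, +15·10° lat → SW at lon -120°, lat 60°.
Square 4, 1: +4·2° lon, +1·1° lat → SW at lon -112°, lat 61°.
Subsquare j=9, t=19: +9·0.0833333° lon, +19·0.0416667° lat → SW at lon -111.25°, lat 61.7917°.
Cell spans 0.0833333° lon × 0.0416667° lat.
south 61.7917, north 61.8333.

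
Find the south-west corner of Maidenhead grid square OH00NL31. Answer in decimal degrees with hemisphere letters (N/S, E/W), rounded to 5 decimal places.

Field O=14, H=7: +14·20° lon, +7·10° lat → SW at lon 100°, lat -20°.
Square 0, 0: +0·2° lon, +0·1° lat → SW at lon 100°, lat -20°.
Subsquare n=13, l=11: +13·0.0833333° lon, +11·0.0416667° lat → SW at lon 101.083°, lat -19.5417°.
Extended square 3, 1: +3·0.00833333° lon, +1·0.00416667° lat → SW at lon 101.108°, lat -19.5375°.
latitude 19.53750° S, longitude 101.10833° E.

19.53750° S, 101.10833° E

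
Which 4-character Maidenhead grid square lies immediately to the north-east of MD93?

ND04

Longitude square 9; +1 → 10, wraps to 0, carry into field.
Longitude field M = 12; +1 → 13 = N.
Latitude square 3; +1 → 4.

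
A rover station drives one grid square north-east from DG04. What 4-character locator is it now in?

DG15

Longitude square 0; +1 → 1.
Latitude square 4; +1 → 5.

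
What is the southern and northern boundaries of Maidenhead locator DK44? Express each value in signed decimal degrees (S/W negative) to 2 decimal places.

Field D=3, K=10: +3·20° lon, +10·10° lat → SW at lon -120°, lat 10°.
Square 4, 4: +4·2° lon, +4·1° lat → SW at lon -112°, lat 14°.
Cell spans 2° lon × 1° lat.
south 14.00, north 15.00.

14.00, 15.00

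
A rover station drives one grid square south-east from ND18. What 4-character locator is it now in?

Longitude square 1; +1 → 2.
Latitude square 8; −1 → 7.

ND27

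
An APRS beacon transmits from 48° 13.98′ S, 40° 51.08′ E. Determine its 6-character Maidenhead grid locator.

LE01ks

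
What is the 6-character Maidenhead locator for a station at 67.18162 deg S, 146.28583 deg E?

Add 180° to longitude and 90° to latitude: 326.2858, 22.8184.
Field: 326.2858/20 → 16 → Q, 22.8184/10 → 2 → C; chars QC.
Square: 6.2858/2 → 3, 2.8184/1 → 2; chars 32.
Subsquare: 0.2858/0.0833333 → 3 → d, 0.8184/0.0416667 → 19 → t; chars dt.

QC32dt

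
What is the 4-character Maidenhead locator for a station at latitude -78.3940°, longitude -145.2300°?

Shift to the Maidenhead origin (180°W, 90°S): lon 34.77, lat 11.61.
Field (20°×10°, letters A–R): 34.77/20 → 1 → B, 11.61/10 → 1 → B; chars BB.
Square (2°×1°, digits 0–9): 14.77/2 → 7, 1.61/1 → 1; chars 71.

BB71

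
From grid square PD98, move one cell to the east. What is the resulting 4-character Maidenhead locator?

QD08

Longitude square 9; +1 → 10, wraps to 0, carry into field.
Longitude field P = 15; +1 → 16 = Q.
The latitude characters are unchanged.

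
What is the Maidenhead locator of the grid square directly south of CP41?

CP40

Latitude square 1; −1 → 0.
The longitude characters are unchanged.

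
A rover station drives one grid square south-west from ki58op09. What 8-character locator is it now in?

KI58np98

Longitude extended square 0; −1 → -1, wraps to 9, carry into subsquare.
Longitude subsquare o = 14; −1 → 13 = n.
Latitude extended square 9; −1 → 8.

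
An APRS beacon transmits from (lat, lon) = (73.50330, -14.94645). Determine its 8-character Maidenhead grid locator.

IQ23mm60

Offset from 180°W / 90°S: lon 165.05355°, lat 163.50330°.
Field: lon ⌊165.05355/20⌋ = 8 → I; lat ⌊163.50330/10⌋ = 16 → Q.
Square: lon ⌊5.05355/2⌋ = 2; lat ⌊3.50330/1⌋ = 3.
Subsquare: lon ⌊1.05355/0.0833333⌋ = 12 → m; lat ⌊0.50330/0.0416667⌋ = 12 → m.
Extended square: lon ⌊0.05355/0.00833333⌋ = 6; lat ⌊0.00330/0.00416667⌋ = 0.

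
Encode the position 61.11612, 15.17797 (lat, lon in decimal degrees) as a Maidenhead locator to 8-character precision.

JP71oc17

Offset from 180°W / 90°S: lon 195.17797°, lat 151.11612°.
Field: 195.17797/20 → 9 → J, 151.11612/10 → 15 → P; chars JP.
Square: 15.17797/2 → 7, 1.11612/1 → 1; chars 71.
Subsquare: 1.17797/0.0833333 → 14 → o, 0.11612/0.0416667 → 2 → c; chars oc.
Extended square: 0.01130/0.00833333 → 1, 0.03279/0.00416667 → 7; chars 17.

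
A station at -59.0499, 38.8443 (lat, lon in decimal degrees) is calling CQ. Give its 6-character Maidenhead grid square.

KD90kw

Shift to the Maidenhead origin (180°W, 90°S): lon 218.8443, lat 30.9501.
Field: 218.8443/20 → 10 → K, 30.9501/10 → 3 → D; chars KD.
Square: 18.8443/2 → 9, 0.9501/1 → 0; chars 90.
Subsquare: 0.8443/0.0833333 → 10 → k, 0.9501/0.0416667 → 22 → w; chars kw.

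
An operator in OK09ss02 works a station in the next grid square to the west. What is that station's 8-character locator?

Longitude extended square 0; −1 → -1, wraps to 9, carry into subsquare.
Longitude subsquare s = 18; −1 → 17 = r.
The latitude characters are unchanged.

OK09rs92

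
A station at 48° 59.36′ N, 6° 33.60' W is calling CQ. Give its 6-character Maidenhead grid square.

IN68rx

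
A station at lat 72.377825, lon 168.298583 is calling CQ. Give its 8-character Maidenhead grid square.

RQ42dj50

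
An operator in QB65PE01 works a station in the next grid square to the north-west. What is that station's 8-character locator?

QB65oe92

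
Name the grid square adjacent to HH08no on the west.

Longitude subsquare n = 13; −1 → 12 = m.
The latitude characters are unchanged.

HH08mo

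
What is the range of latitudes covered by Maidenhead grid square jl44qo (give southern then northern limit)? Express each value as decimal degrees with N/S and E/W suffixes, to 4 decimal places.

24.5833° N, 24.6250° N

Field J=9, L=11: +9·20° lon, +11·10° lat → SW at lon 0°, lat 20°.
Square 4, 4: +4·2° lon, +4·1° lat → SW at lon 8°, lat 24°.
Subsquare q=16, o=14: +16·0.0833333° lon, +14·0.0416667° lat → SW at lon 9.33333°, lat 24.5833°.
Cell spans 0.0833333° lon × 0.0416667° lat.
south 24.5833° N, north 24.6250° N.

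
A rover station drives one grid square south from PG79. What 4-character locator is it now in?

PG78

Latitude square 9; −1 → 8.
The longitude characters are unchanged.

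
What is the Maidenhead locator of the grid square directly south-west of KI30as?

KI20xr

Longitude subsquare a = 0; −1 → -1, wraps to 23 = x, carry into square.
Longitude square 3; −1 → 2.
Latitude subsquare s = 18; −1 → 17 = r.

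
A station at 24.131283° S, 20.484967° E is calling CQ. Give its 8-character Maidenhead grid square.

KG05fu88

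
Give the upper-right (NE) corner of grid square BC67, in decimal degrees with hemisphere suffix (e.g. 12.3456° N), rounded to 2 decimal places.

Field B=1, C=2: +1·20° lon, +2·10° lat → SW at lon -160°, lat -70°.
Square 6, 7: +6·2° lon, +7·1° lat → SW at lon -148°, lat -63°.
Cell spans 2° lon × 1° lat. NE corner is SW corner plus one full cell.
latitude 62.00° S, longitude 146.00° W.

62.00° S, 146.00° W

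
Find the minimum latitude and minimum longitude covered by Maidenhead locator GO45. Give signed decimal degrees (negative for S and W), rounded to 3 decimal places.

Field G=6, O=14: +6·20° lon, +14·10° lat → SW at lon -60°, lat 50°.
Square 4, 5: +4·2° lon, +5·1° lat → SW at lon -52°, lat 55°.
latitude 55.000, longitude -52.000.

55.000, -52.000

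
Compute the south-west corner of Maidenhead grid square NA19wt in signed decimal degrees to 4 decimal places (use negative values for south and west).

-80.2083, 83.8333

Field N=13, A=0: +13·20° lon, +0·10° lat → SW at lon 80°, lat -90°.
Square 1, 9: +1·2° lon, +9·1° lat → SW at lon 82°, lat -81°.
Subsquare w=22, t=19: +22·0.0833333° lon, +19·0.0416667° lat → SW at lon 83.8333°, lat -80.2083°.
latitude -80.2083, longitude 83.8333.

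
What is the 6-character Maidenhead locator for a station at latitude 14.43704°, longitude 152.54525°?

Offset from 180°W / 90°S: lon 332.5453°, lat 104.4370°.
Field (20°×10°, letters A–R): 332.5453/20 → 16 → Q, 104.4370/10 → 10 → K; chars QK.
Square (2°×1°, digits 0–9): 12.5453/2 → 6, 4.4370/1 → 4; chars 64.
Subsquare (5′×2.5′, letters a–x): 0.5453/0.0833333 → 6 → g, 0.4370/0.0416667 → 10 → k; chars gk.

QK64gk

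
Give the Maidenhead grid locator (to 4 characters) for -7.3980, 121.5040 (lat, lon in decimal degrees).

PI02

Offset from 180°W / 90°S: lon 301.50°, lat 82.60°.
Field: lon ⌊301.50/20⌋ = 15 → P; lat ⌊82.60/10⌋ = 8 → I.
Square: lon ⌊1.50/2⌋ = 0; lat ⌊2.60/1⌋ = 2.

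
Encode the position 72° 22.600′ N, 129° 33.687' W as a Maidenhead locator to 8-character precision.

CQ52fj20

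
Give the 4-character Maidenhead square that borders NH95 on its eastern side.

Longitude square 9; +1 → 10, wraps to 0, carry into field.
Longitude field N = 13; +1 → 14 = O.
The latitude characters are unchanged.

OH05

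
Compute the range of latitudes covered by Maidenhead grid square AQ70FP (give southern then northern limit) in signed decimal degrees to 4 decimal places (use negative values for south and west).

Field A=0, Q=16: +0·20° lon, +16·10° lat → SW at lon -180°, lat 70°.
Square 7, 0: +7·2° lon, +0·1° lat → SW at lon -166°, lat 70°.
Subsquare f=5, p=15: +5·0.0833333° lon, +15·0.0416667° lat → SW at lon -165.583°, lat 70.625°.
Cell spans 0.0833333° lon × 0.0416667° lat.
south 70.6250, north 70.6667.

70.6250, 70.6667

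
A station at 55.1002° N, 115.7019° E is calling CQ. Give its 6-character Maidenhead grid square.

OO75uc

Offset from 180°W / 90°S: lon 295.7019°, lat 145.1002°.
Field: lon ⌊295.7019/20⌋ = 14 → O; lat ⌊145.1002/10⌋ = 14 → O.
Square: lon ⌊15.7019/2⌋ = 7; lat ⌊5.1002/1⌋ = 5.
Subsquare: lon ⌊1.7019/0.0833333⌋ = 20 → u; lat ⌊0.1002/0.0416667⌋ = 2 → c.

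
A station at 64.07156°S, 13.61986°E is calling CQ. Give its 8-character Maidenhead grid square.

JC65tw42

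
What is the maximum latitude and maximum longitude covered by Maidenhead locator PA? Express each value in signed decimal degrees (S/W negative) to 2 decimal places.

Field P=15, A=0: +15·20° lon, +0·10° lat → SW at lon 120°, lat -90°.
Cell spans 20° lon × 10° lat. NE corner is SW corner plus one full cell.
latitude -80.00, longitude 140.00.

-80.00, 140.00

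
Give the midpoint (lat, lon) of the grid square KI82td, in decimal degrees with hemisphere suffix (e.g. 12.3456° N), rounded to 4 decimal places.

7.8542° S, 37.6250° E

Field K=10, I=8: +10·20° lon, +8·10° lat → SW at lon 20°, lat -10°.
Square 8, 2: +8·2° lon, +2·1° lat → SW at lon 36°, lat -8°.
Subsquare t=19, d=3: +19·0.0833333° lon, +3·0.0416667° lat → SW at lon 37.5833°, lat -7.875°.
Cell spans 0.0833333° lon × 0.0416667° lat. Centre is SW corner plus half of each.
latitude 7.8542° S, longitude 37.6250° E.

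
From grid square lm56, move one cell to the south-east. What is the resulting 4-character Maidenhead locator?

LM65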